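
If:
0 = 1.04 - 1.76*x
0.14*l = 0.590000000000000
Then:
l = 4.21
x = 0.59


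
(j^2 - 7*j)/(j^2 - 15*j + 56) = j/(j - 8)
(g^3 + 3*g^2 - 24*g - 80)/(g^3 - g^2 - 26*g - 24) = (g^2 - g - 20)/(g^2 - 5*g - 6)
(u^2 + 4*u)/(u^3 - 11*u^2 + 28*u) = (u + 4)/(u^2 - 11*u + 28)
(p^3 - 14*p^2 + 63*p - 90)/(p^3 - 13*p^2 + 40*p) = (p^2 - 9*p + 18)/(p*(p - 8))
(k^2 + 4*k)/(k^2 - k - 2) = k*(k + 4)/(k^2 - k - 2)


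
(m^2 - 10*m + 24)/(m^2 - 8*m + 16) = (m - 6)/(m - 4)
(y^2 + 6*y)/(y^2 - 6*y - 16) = y*(y + 6)/(y^2 - 6*y - 16)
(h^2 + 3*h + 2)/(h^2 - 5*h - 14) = (h + 1)/(h - 7)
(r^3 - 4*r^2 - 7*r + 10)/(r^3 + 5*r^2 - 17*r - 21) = (r^3 - 4*r^2 - 7*r + 10)/(r^3 + 5*r^2 - 17*r - 21)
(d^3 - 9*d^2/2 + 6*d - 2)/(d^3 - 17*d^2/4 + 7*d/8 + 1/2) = 4*(d^2 - 4*d + 4)/(4*d^2 - 15*d - 4)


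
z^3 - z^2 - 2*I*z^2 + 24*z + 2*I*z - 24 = (z - 1)*(z - 6*I)*(z + 4*I)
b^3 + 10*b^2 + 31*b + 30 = (b + 2)*(b + 3)*(b + 5)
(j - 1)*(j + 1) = j^2 - 1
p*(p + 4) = p^2 + 4*p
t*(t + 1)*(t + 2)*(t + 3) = t^4 + 6*t^3 + 11*t^2 + 6*t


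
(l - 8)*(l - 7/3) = l^2 - 31*l/3 + 56/3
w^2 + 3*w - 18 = (w - 3)*(w + 6)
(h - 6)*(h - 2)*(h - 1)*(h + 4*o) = h^4 + 4*h^3*o - 9*h^3 - 36*h^2*o + 20*h^2 + 80*h*o - 12*h - 48*o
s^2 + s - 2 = (s - 1)*(s + 2)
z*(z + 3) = z^2 + 3*z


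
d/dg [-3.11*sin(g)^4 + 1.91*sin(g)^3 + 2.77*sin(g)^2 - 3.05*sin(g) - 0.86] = (-12.44*sin(g)^3 + 5.73*sin(g)^2 + 5.54*sin(g) - 3.05)*cos(g)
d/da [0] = 0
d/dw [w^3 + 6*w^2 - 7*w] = 3*w^2 + 12*w - 7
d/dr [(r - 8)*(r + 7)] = 2*r - 1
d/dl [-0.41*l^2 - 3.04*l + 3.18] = -0.82*l - 3.04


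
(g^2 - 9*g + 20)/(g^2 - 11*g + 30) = (g - 4)/(g - 6)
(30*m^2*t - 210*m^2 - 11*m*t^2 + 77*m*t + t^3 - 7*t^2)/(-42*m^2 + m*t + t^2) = (-5*m*t + 35*m + t^2 - 7*t)/(7*m + t)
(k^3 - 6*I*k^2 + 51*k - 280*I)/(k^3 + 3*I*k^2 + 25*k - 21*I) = (k^2 - 13*I*k - 40)/(k^2 - 4*I*k - 3)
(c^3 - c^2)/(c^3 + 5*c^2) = (c - 1)/(c + 5)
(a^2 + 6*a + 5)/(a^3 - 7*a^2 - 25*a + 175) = (a + 1)/(a^2 - 12*a + 35)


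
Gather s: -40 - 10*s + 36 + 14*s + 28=4*s + 24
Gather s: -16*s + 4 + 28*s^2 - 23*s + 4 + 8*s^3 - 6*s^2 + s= 8*s^3 + 22*s^2 - 38*s + 8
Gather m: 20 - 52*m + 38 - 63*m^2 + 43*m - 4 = -63*m^2 - 9*m + 54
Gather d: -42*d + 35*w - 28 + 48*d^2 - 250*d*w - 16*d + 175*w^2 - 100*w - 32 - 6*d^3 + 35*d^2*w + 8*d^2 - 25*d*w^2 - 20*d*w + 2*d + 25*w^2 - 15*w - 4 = -6*d^3 + d^2*(35*w + 56) + d*(-25*w^2 - 270*w - 56) + 200*w^2 - 80*w - 64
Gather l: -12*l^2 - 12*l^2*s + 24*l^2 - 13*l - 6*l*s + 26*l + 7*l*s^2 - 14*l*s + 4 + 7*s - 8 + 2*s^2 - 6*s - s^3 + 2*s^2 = l^2*(12 - 12*s) + l*(7*s^2 - 20*s + 13) - s^3 + 4*s^2 + s - 4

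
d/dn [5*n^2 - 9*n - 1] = 10*n - 9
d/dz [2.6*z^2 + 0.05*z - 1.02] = 5.2*z + 0.05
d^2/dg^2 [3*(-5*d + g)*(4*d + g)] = 6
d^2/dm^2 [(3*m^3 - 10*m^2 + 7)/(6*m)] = 1 + 7/(3*m^3)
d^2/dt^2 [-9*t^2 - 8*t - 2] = -18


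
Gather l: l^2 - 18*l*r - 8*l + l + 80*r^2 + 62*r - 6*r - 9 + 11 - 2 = l^2 + l*(-18*r - 7) + 80*r^2 + 56*r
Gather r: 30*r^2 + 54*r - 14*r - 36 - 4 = 30*r^2 + 40*r - 40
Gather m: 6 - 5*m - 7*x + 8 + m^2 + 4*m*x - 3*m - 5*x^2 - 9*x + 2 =m^2 + m*(4*x - 8) - 5*x^2 - 16*x + 16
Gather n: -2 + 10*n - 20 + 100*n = 110*n - 22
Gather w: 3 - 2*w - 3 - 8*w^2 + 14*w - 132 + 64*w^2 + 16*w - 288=56*w^2 + 28*w - 420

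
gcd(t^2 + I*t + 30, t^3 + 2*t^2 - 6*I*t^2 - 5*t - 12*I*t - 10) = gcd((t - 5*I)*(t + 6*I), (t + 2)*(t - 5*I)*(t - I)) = t - 5*I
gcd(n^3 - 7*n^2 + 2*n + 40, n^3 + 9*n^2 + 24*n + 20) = n + 2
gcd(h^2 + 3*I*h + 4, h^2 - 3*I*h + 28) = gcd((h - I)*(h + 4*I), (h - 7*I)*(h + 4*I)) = h + 4*I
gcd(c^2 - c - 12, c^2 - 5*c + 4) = c - 4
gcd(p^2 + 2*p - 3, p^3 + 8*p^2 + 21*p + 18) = p + 3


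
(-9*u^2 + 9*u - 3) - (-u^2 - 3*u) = -8*u^2 + 12*u - 3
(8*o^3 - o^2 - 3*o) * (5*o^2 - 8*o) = 40*o^5 - 69*o^4 - 7*o^3 + 24*o^2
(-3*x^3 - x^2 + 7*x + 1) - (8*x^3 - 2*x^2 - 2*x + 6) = -11*x^3 + x^2 + 9*x - 5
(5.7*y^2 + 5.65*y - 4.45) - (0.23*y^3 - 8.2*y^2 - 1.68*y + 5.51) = -0.23*y^3 + 13.9*y^2 + 7.33*y - 9.96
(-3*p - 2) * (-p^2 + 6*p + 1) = 3*p^3 - 16*p^2 - 15*p - 2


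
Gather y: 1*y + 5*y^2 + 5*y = 5*y^2 + 6*y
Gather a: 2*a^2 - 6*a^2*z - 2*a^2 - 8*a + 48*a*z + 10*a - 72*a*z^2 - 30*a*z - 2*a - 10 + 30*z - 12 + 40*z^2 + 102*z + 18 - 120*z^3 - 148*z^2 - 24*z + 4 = -6*a^2*z + a*(-72*z^2 + 18*z) - 120*z^3 - 108*z^2 + 108*z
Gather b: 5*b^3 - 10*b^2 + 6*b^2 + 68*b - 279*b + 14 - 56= 5*b^3 - 4*b^2 - 211*b - 42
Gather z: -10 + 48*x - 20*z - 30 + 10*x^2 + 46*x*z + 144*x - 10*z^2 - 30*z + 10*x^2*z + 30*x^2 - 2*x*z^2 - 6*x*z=40*x^2 + 192*x + z^2*(-2*x - 10) + z*(10*x^2 + 40*x - 50) - 40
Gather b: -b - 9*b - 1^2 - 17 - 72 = -10*b - 90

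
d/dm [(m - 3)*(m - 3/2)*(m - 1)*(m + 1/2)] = m*(8*m^2 - 30*m + 25)/2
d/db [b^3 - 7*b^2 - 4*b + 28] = 3*b^2 - 14*b - 4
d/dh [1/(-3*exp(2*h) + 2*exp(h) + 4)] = (6*exp(h) - 2)*exp(h)/(-3*exp(2*h) + 2*exp(h) + 4)^2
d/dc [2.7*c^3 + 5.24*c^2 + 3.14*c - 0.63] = 8.1*c^2 + 10.48*c + 3.14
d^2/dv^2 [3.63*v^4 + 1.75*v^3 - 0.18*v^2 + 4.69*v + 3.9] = 43.56*v^2 + 10.5*v - 0.36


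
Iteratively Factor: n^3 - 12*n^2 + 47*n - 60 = (n - 4)*(n^2 - 8*n + 15) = (n - 4)*(n - 3)*(n - 5)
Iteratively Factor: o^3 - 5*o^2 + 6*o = (o)*(o^2 - 5*o + 6) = o*(o - 3)*(o - 2)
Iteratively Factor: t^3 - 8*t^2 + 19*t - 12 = (t - 4)*(t^2 - 4*t + 3) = (t - 4)*(t - 1)*(t - 3)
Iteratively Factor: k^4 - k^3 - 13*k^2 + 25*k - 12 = (k + 4)*(k^3 - 5*k^2 + 7*k - 3) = (k - 3)*(k + 4)*(k^2 - 2*k + 1) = (k - 3)*(k - 1)*(k + 4)*(k - 1)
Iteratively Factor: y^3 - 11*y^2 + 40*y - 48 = (y - 4)*(y^2 - 7*y + 12) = (y - 4)*(y - 3)*(y - 4)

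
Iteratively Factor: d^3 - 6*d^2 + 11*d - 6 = (d - 3)*(d^2 - 3*d + 2) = (d - 3)*(d - 1)*(d - 2)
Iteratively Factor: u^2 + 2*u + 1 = (u + 1)*(u + 1)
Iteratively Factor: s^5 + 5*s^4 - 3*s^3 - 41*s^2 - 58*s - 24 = (s - 3)*(s^4 + 8*s^3 + 21*s^2 + 22*s + 8) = (s - 3)*(s + 1)*(s^3 + 7*s^2 + 14*s + 8) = (s - 3)*(s + 1)^2*(s^2 + 6*s + 8) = (s - 3)*(s + 1)^2*(s + 4)*(s + 2)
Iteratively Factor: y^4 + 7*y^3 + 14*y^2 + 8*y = (y + 1)*(y^3 + 6*y^2 + 8*y) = (y + 1)*(y + 2)*(y^2 + 4*y) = y*(y + 1)*(y + 2)*(y + 4)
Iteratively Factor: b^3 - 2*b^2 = (b)*(b^2 - 2*b) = b*(b - 2)*(b)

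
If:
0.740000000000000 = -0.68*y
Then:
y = -1.09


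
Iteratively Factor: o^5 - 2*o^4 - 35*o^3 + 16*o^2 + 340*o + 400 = (o - 5)*(o^4 + 3*o^3 - 20*o^2 - 84*o - 80) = (o - 5)*(o + 2)*(o^3 + o^2 - 22*o - 40) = (o - 5)*(o + 2)*(o + 4)*(o^2 - 3*o - 10) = (o - 5)*(o + 2)^2*(o + 4)*(o - 5)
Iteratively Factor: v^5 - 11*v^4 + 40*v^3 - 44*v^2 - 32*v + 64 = (v - 2)*(v^4 - 9*v^3 + 22*v^2 - 32) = (v - 2)*(v + 1)*(v^3 - 10*v^2 + 32*v - 32) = (v - 4)*(v - 2)*(v + 1)*(v^2 - 6*v + 8) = (v - 4)^2*(v - 2)*(v + 1)*(v - 2)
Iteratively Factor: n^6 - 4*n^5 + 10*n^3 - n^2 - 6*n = (n - 3)*(n^5 - n^4 - 3*n^3 + n^2 + 2*n) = (n - 3)*(n + 1)*(n^4 - 2*n^3 - n^2 + 2*n) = (n - 3)*(n - 2)*(n + 1)*(n^3 - n) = (n - 3)*(n - 2)*(n + 1)^2*(n^2 - n) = n*(n - 3)*(n - 2)*(n + 1)^2*(n - 1)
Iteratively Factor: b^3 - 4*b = (b - 2)*(b^2 + 2*b) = (b - 2)*(b + 2)*(b)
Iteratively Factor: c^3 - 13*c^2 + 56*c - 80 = (c - 5)*(c^2 - 8*c + 16) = (c - 5)*(c - 4)*(c - 4)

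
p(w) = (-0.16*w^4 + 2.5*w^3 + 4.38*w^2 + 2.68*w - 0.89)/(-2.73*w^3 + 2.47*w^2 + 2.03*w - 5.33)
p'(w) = (8.19*w^2 - 4.94*w - 2.03)*(-0.16*w^4 + 2.5*w^3 + 4.38*w^2 + 2.68*w - 0.89)/(-2.73*w^3 + 2.47*w^2 + 2.03*w - 5.33)^2 + (-0.64*w^3 + 7.5*w^2 + 8.76*w + 2.68)/(-2.73*w^3 + 2.47*w^2 + 2.03*w - 5.33) = (0.4368*w^6 - 0.790400000000002*w^5 + 17.158*w^4 + 28.194*w^3 - 44.9923*w^2 - 42.2942*w - 12.4777)/(7.4529*w^6 - 13.4862*w^5 - 4.9829*w^4 + 39.13*w^3 - 22.2093*w^2 - 21.6398*w + 28.4089)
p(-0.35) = 0.25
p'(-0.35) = -0.13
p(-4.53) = -0.77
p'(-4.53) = 0.11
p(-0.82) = 0.42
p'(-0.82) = -1.05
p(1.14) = -2.93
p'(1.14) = -3.30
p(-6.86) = -1.00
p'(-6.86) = 0.09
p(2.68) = -2.24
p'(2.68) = 0.86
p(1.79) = -3.25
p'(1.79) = 1.18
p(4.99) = -1.22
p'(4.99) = 0.23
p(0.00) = 0.17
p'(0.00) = -0.44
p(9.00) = -0.65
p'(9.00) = 0.10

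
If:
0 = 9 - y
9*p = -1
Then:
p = -1/9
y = 9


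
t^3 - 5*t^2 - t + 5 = (t - 5)*(t - 1)*(t + 1)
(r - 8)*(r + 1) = r^2 - 7*r - 8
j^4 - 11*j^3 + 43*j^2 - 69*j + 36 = (j - 4)*(j - 3)^2*(j - 1)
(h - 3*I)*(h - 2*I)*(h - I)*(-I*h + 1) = -I*h^4 - 5*h^3 + 5*I*h^2 - 5*h + 6*I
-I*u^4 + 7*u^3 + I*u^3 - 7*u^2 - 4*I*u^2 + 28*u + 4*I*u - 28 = (u - 2*I)*(u + 2*I)*(u + 7*I)*(-I*u + I)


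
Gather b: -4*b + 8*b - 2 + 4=4*b + 2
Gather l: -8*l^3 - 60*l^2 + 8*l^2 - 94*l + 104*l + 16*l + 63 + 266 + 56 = -8*l^3 - 52*l^2 + 26*l + 385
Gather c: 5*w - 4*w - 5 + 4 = w - 1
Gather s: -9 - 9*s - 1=-9*s - 10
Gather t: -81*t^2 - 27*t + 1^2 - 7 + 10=-81*t^2 - 27*t + 4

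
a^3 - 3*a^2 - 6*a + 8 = (a - 4)*(a - 1)*(a + 2)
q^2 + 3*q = q*(q + 3)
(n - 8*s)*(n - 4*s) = n^2 - 12*n*s + 32*s^2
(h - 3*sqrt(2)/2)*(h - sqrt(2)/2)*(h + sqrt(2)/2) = h^3 - 3*sqrt(2)*h^2/2 - h/2 + 3*sqrt(2)/4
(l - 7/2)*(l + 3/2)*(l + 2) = l^3 - 37*l/4 - 21/2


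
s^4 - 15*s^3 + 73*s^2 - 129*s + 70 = (s - 7)*(s - 5)*(s - 2)*(s - 1)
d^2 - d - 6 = (d - 3)*(d + 2)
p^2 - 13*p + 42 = (p - 7)*(p - 6)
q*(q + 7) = q^2 + 7*q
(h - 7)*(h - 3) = h^2 - 10*h + 21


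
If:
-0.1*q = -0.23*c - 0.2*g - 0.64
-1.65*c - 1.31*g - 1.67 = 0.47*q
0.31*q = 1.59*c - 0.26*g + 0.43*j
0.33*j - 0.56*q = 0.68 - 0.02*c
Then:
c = -1.30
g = -0.51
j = 6.22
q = 2.41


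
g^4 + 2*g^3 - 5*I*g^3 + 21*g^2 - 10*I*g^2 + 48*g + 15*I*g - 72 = (g - 1)*(g + 3)*(g - 8*I)*(g + 3*I)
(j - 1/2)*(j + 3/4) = j^2 + j/4 - 3/8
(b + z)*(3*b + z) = 3*b^2 + 4*b*z + z^2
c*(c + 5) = c^2 + 5*c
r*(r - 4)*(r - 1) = r^3 - 5*r^2 + 4*r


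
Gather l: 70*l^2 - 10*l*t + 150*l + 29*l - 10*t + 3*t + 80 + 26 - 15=70*l^2 + l*(179 - 10*t) - 7*t + 91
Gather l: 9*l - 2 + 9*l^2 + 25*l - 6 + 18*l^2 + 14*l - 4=27*l^2 + 48*l - 12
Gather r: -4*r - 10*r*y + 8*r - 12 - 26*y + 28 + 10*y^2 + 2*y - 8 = r*(4 - 10*y) + 10*y^2 - 24*y + 8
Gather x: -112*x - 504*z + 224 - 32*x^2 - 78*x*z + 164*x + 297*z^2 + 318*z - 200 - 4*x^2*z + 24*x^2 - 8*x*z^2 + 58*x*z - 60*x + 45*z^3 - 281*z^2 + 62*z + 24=x^2*(-4*z - 8) + x*(-8*z^2 - 20*z - 8) + 45*z^3 + 16*z^2 - 124*z + 48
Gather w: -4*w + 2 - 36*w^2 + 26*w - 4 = -36*w^2 + 22*w - 2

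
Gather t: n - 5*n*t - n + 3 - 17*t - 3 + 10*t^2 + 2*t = 10*t^2 + t*(-5*n - 15)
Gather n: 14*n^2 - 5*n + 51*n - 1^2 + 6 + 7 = 14*n^2 + 46*n + 12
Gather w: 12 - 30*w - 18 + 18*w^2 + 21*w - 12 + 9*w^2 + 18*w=27*w^2 + 9*w - 18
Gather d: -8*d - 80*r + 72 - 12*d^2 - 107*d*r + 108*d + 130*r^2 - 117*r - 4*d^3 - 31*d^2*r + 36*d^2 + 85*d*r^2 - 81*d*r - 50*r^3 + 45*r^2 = -4*d^3 + d^2*(24 - 31*r) + d*(85*r^2 - 188*r + 100) - 50*r^3 + 175*r^2 - 197*r + 72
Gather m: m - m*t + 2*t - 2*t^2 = m*(1 - t) - 2*t^2 + 2*t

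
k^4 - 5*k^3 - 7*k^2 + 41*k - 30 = (k - 5)*(k - 2)*(k - 1)*(k + 3)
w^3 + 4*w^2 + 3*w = w*(w + 1)*(w + 3)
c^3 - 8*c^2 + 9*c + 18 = (c - 6)*(c - 3)*(c + 1)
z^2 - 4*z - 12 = (z - 6)*(z + 2)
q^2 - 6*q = q*(q - 6)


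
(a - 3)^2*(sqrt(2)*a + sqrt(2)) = sqrt(2)*a^3 - 5*sqrt(2)*a^2 + 3*sqrt(2)*a + 9*sqrt(2)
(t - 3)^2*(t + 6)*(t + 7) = t^4 + 7*t^3 - 27*t^2 - 135*t + 378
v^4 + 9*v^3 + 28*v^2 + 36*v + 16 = (v + 1)*(v + 2)^2*(v + 4)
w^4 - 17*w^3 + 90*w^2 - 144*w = w*(w - 8)*(w - 6)*(w - 3)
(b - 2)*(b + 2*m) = b^2 + 2*b*m - 2*b - 4*m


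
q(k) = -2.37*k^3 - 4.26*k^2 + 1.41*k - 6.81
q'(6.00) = -305.67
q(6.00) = -663.63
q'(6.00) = -305.67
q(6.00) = -663.63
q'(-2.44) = -20.13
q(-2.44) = -1.18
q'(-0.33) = 3.45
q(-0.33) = -7.65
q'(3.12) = -94.38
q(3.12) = -115.86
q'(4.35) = -170.19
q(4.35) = -276.37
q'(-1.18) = 1.56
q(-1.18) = -10.51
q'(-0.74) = 3.82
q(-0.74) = -9.23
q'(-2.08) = -11.63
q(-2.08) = -6.85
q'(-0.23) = 2.99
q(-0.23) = -7.33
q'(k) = -7.11*k^2 - 8.52*k + 1.41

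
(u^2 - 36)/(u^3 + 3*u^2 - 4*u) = (u^2 - 36)/(u*(u^2 + 3*u - 4))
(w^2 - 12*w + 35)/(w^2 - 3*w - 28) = (w - 5)/(w + 4)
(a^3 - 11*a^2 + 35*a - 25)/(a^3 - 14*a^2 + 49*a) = (a^3 - 11*a^2 + 35*a - 25)/(a*(a^2 - 14*a + 49))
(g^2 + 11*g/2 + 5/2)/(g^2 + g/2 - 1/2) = (2*g^2 + 11*g + 5)/(2*g^2 + g - 1)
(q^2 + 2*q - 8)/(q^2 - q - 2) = (q + 4)/(q + 1)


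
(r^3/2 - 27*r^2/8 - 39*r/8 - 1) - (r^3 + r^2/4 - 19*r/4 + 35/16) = -r^3/2 - 29*r^2/8 - r/8 - 51/16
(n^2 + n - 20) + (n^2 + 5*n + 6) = 2*n^2 + 6*n - 14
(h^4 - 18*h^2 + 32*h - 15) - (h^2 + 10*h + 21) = h^4 - 19*h^2 + 22*h - 36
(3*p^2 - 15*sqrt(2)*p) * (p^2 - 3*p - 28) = 3*p^4 - 15*sqrt(2)*p^3 - 9*p^3 - 84*p^2 + 45*sqrt(2)*p^2 + 420*sqrt(2)*p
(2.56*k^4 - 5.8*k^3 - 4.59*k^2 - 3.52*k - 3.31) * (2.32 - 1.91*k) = -4.8896*k^5 + 17.0172*k^4 - 4.6891*k^3 - 3.9256*k^2 - 1.8443*k - 7.6792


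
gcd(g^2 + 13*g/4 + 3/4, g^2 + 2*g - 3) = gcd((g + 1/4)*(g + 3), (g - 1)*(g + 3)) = g + 3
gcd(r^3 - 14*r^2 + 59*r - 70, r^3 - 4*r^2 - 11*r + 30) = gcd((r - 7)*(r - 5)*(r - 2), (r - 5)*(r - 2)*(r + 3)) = r^2 - 7*r + 10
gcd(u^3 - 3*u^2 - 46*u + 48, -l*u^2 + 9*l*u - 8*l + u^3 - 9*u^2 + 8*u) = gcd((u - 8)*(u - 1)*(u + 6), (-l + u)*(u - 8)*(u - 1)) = u^2 - 9*u + 8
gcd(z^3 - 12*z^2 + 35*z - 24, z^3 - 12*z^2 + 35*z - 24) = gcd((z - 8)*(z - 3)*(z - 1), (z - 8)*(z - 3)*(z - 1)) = z^3 - 12*z^2 + 35*z - 24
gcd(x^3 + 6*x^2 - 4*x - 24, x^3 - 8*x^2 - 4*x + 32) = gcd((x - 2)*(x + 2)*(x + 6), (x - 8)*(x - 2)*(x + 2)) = x^2 - 4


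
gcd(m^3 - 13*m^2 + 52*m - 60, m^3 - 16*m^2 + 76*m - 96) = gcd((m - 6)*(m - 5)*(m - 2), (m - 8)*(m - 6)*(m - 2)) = m^2 - 8*m + 12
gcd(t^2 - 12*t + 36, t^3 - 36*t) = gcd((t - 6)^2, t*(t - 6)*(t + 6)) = t - 6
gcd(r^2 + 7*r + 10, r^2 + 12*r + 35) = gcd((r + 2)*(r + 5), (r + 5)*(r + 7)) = r + 5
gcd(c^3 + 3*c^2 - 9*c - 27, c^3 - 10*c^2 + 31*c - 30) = c - 3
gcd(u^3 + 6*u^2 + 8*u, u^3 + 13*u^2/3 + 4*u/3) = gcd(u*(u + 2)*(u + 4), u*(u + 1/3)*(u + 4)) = u^2 + 4*u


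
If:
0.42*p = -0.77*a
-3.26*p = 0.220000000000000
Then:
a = 0.04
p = -0.07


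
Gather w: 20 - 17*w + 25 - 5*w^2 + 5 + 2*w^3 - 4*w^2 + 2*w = 2*w^3 - 9*w^2 - 15*w + 50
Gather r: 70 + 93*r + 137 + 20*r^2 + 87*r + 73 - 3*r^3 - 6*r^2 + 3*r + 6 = -3*r^3 + 14*r^2 + 183*r + 286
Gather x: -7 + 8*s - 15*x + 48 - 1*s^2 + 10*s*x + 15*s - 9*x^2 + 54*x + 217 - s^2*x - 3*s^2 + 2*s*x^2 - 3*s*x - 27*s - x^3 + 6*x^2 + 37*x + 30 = -4*s^2 - 4*s - x^3 + x^2*(2*s - 3) + x*(-s^2 + 7*s + 76) + 288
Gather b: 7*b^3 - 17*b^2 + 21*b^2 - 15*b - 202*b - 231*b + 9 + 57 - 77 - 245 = 7*b^3 + 4*b^2 - 448*b - 256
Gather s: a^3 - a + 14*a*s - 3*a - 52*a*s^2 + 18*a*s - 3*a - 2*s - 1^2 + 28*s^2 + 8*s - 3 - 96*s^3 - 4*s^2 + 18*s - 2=a^3 - 7*a - 96*s^3 + s^2*(24 - 52*a) + s*(32*a + 24) - 6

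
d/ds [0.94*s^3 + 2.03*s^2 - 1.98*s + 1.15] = 2.82*s^2 + 4.06*s - 1.98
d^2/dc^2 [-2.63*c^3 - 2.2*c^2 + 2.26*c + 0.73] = -15.78*c - 4.4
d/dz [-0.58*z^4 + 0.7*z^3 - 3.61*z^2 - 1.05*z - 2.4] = -2.32*z^3 + 2.1*z^2 - 7.22*z - 1.05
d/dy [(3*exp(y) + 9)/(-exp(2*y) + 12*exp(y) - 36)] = 3*(exp(y) + 12)*exp(y)/(exp(3*y) - 18*exp(2*y) + 108*exp(y) - 216)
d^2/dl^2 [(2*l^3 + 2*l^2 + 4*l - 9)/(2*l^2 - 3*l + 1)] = 2*(42*l^3 - 138*l^2 + 144*l - 49)/(8*l^6 - 36*l^5 + 66*l^4 - 63*l^3 + 33*l^2 - 9*l + 1)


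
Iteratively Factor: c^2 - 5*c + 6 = (c - 2)*(c - 3)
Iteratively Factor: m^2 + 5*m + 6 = (m + 3)*(m + 2)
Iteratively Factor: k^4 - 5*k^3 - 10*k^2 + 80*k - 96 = (k + 4)*(k^3 - 9*k^2 + 26*k - 24) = (k - 4)*(k + 4)*(k^2 - 5*k + 6) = (k - 4)*(k - 2)*(k + 4)*(k - 3)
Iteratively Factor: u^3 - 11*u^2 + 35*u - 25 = (u - 5)*(u^2 - 6*u + 5) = (u - 5)*(u - 1)*(u - 5)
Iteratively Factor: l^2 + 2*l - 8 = (l + 4)*(l - 2)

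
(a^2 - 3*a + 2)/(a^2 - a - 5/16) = 16*(-a^2 + 3*a - 2)/(-16*a^2 + 16*a + 5)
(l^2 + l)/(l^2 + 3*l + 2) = l/(l + 2)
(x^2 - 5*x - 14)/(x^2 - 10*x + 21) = (x + 2)/(x - 3)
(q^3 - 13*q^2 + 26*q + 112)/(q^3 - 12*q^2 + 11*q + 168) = (q + 2)/(q + 3)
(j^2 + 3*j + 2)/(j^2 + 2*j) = (j + 1)/j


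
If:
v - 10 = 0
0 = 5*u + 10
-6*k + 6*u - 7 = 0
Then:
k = -19/6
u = -2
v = 10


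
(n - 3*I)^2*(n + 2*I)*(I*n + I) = I*n^4 + 4*n^3 + I*n^3 + 4*n^2 + 3*I*n^2 + 18*n + 3*I*n + 18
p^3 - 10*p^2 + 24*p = p*(p - 6)*(p - 4)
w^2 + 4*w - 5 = (w - 1)*(w + 5)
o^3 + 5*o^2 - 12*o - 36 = (o - 3)*(o + 2)*(o + 6)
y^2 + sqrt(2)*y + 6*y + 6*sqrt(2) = (y + 6)*(y + sqrt(2))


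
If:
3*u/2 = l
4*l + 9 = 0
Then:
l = -9/4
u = -3/2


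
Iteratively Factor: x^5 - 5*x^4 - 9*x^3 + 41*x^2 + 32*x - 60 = (x + 2)*(x^4 - 7*x^3 + 5*x^2 + 31*x - 30) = (x - 1)*(x + 2)*(x^3 - 6*x^2 - x + 30) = (x - 3)*(x - 1)*(x + 2)*(x^2 - 3*x - 10) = (x - 3)*(x - 1)*(x + 2)^2*(x - 5)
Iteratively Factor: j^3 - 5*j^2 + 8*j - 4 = (j - 2)*(j^2 - 3*j + 2) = (j - 2)^2*(j - 1)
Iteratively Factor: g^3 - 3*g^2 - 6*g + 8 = (g - 4)*(g^2 + g - 2) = (g - 4)*(g + 2)*(g - 1)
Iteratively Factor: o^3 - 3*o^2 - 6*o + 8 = (o - 4)*(o^2 + o - 2) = (o - 4)*(o + 2)*(o - 1)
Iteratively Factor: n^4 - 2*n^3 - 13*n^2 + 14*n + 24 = (n + 1)*(n^3 - 3*n^2 - 10*n + 24) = (n + 1)*(n + 3)*(n^2 - 6*n + 8) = (n - 4)*(n + 1)*(n + 3)*(n - 2)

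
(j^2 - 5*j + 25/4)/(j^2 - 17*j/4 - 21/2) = (-4*j^2 + 20*j - 25)/(-4*j^2 + 17*j + 42)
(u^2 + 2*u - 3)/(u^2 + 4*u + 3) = (u - 1)/(u + 1)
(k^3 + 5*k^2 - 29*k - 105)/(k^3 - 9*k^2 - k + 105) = (k + 7)/(k - 7)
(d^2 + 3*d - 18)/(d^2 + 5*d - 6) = (d - 3)/(d - 1)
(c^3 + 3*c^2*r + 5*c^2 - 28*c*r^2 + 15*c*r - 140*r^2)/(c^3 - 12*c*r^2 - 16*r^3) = (c^2 + 7*c*r + 5*c + 35*r)/(c^2 + 4*c*r + 4*r^2)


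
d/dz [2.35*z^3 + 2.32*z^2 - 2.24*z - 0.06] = 7.05*z^2 + 4.64*z - 2.24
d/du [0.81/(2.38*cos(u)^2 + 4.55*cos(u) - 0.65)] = (3.8556*cos(u) + 3.6855)*sin(u)/(2.38*cos(u)^2 + 4.55*cos(u) - 0.65)^2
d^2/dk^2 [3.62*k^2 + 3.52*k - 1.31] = 7.24000000000000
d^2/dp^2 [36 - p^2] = -2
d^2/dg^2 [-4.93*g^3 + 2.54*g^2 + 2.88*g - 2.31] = 5.08 - 29.58*g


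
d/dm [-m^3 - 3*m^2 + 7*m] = -3*m^2 - 6*m + 7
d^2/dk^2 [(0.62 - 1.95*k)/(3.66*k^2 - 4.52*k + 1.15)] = (-(1.95*k - 0.62)*(7.32*k - 4.52)*(14.64*k - 9.04) + (42.822*k - 22.1664)*(3.66*k^2 - 4.52*k + 1.15))/(3.66*k^2 - 4.52*k + 1.15)^3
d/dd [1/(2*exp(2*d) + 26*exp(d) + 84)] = (-exp(d) - 13/2)*exp(d)/(exp(2*d) + 13*exp(d) + 42)^2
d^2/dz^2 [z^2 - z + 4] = 2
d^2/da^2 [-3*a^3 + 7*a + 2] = -18*a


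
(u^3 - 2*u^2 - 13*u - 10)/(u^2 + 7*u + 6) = (u^2 - 3*u - 10)/(u + 6)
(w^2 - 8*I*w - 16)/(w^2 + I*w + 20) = (w - 4*I)/(w + 5*I)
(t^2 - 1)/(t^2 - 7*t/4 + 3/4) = 4*(t + 1)/(4*t - 3)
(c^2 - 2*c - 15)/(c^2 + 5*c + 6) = (c - 5)/(c + 2)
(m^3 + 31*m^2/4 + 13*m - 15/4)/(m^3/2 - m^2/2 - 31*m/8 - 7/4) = 2*(-4*m^3 - 31*m^2 - 52*m + 15)/(-4*m^3 + 4*m^2 + 31*m + 14)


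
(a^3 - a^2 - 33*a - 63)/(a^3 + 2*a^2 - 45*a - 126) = (a + 3)/(a + 6)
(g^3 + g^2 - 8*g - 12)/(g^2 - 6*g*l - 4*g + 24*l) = (g^3 + g^2 - 8*g - 12)/(g^2 - 6*g*l - 4*g + 24*l)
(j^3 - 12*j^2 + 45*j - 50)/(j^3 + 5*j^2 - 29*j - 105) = (j^2 - 7*j + 10)/(j^2 + 10*j + 21)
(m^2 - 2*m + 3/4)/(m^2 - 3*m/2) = (m - 1/2)/m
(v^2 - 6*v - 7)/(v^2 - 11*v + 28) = (v + 1)/(v - 4)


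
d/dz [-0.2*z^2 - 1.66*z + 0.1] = -0.4*z - 1.66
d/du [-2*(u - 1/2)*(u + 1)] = -4*u - 1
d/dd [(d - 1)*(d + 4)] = 2*d + 3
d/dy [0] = 0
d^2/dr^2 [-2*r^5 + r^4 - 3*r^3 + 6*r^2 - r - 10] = -40*r^3 + 12*r^2 - 18*r + 12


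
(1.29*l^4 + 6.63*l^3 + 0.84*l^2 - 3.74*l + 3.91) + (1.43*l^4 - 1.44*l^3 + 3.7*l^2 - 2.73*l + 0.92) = 2.72*l^4 + 5.19*l^3 + 4.54*l^2 - 6.47*l + 4.83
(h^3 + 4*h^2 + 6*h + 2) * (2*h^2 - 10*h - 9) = 2*h^5 - 2*h^4 - 37*h^3 - 92*h^2 - 74*h - 18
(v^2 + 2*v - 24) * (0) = 0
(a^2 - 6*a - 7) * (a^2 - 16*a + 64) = a^4 - 22*a^3 + 153*a^2 - 272*a - 448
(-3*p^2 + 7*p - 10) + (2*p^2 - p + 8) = -p^2 + 6*p - 2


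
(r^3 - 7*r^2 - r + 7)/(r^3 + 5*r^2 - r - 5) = (r - 7)/(r + 5)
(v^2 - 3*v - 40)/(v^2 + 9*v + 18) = (v^2 - 3*v - 40)/(v^2 + 9*v + 18)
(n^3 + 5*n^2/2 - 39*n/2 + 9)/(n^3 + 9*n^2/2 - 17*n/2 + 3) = (n - 3)/(n - 1)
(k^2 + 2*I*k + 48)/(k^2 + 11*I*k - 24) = (k - 6*I)/(k + 3*I)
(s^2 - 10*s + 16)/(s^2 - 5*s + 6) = (s - 8)/(s - 3)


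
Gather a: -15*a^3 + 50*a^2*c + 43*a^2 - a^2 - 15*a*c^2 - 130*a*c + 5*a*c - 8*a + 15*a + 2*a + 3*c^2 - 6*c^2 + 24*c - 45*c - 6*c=-15*a^3 + a^2*(50*c + 42) + a*(-15*c^2 - 125*c + 9) - 3*c^2 - 27*c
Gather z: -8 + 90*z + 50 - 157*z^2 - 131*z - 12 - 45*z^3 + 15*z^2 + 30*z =-45*z^3 - 142*z^2 - 11*z + 30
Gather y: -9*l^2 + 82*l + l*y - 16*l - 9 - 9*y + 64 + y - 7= -9*l^2 + 66*l + y*(l - 8) + 48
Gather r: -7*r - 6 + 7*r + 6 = 0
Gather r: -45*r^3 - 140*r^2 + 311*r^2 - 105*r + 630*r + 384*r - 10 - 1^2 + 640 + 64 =-45*r^3 + 171*r^2 + 909*r + 693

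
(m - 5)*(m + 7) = m^2 + 2*m - 35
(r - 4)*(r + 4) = r^2 - 16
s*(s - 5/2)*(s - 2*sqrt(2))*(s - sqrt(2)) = s^4 - 3*sqrt(2)*s^3 - 5*s^3/2 + 4*s^2 + 15*sqrt(2)*s^2/2 - 10*s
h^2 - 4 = (h - 2)*(h + 2)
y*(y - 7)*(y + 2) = y^3 - 5*y^2 - 14*y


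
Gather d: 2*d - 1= 2*d - 1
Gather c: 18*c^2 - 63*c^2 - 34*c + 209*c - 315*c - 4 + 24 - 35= -45*c^2 - 140*c - 15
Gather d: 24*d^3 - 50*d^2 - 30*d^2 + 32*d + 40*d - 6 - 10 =24*d^3 - 80*d^2 + 72*d - 16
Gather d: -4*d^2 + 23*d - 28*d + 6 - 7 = -4*d^2 - 5*d - 1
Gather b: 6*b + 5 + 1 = 6*b + 6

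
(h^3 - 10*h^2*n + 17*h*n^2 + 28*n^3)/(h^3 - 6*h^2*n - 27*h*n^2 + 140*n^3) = (h + n)/(h + 5*n)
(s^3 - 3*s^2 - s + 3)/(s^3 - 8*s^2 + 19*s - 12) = (s + 1)/(s - 4)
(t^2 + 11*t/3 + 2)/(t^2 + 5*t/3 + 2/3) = (t + 3)/(t + 1)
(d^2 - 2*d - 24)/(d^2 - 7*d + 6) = (d + 4)/(d - 1)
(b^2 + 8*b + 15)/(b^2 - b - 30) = (b + 3)/(b - 6)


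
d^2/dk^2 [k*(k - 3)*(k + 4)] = 6*k + 2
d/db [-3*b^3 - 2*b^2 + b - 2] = -9*b^2 - 4*b + 1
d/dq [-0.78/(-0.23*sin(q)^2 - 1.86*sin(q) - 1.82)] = -(0.3588*sin(q) + 1.4508)*cos(q)/(0.23*sin(q)^2 + 1.86*sin(q) + 1.82)^2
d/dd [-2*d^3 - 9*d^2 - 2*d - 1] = -6*d^2 - 18*d - 2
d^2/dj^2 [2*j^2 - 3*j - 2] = 4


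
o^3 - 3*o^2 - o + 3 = (o - 3)*(o - 1)*(o + 1)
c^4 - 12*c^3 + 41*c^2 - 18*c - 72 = (c - 6)*(c - 4)*(c - 3)*(c + 1)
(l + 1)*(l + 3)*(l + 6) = l^3 + 10*l^2 + 27*l + 18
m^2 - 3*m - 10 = (m - 5)*(m + 2)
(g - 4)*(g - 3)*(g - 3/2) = g^3 - 17*g^2/2 + 45*g/2 - 18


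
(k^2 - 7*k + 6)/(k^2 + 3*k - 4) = (k - 6)/(k + 4)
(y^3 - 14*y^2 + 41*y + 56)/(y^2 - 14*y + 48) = (y^2 - 6*y - 7)/(y - 6)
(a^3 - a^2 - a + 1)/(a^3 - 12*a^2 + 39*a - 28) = (a^2 - 1)/(a^2 - 11*a + 28)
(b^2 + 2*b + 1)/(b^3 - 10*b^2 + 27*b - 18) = (b^2 + 2*b + 1)/(b^3 - 10*b^2 + 27*b - 18)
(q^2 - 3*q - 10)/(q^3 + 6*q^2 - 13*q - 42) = (q - 5)/(q^2 + 4*q - 21)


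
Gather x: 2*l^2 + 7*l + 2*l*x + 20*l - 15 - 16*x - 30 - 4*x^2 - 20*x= 2*l^2 + 27*l - 4*x^2 + x*(2*l - 36) - 45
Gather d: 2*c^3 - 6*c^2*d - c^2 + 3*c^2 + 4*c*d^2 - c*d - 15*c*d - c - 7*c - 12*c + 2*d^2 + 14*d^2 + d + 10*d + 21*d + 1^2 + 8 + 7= 2*c^3 + 2*c^2 - 20*c + d^2*(4*c + 16) + d*(-6*c^2 - 16*c + 32) + 16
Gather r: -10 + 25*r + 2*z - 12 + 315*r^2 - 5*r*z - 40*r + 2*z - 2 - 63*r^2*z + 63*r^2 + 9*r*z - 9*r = r^2*(378 - 63*z) + r*(4*z - 24) + 4*z - 24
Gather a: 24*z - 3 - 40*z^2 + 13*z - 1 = -40*z^2 + 37*z - 4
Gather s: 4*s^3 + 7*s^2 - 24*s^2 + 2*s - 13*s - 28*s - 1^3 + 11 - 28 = 4*s^3 - 17*s^2 - 39*s - 18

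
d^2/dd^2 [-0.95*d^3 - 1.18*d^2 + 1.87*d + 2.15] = -5.7*d - 2.36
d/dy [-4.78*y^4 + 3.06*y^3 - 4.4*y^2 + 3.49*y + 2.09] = -19.12*y^3 + 9.18*y^2 - 8.8*y + 3.49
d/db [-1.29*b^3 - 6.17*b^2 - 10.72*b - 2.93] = -3.87*b^2 - 12.34*b - 10.72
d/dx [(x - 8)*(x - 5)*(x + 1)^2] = 4*x^3 - 33*x^2 + 30*x + 67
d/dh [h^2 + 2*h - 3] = 2*h + 2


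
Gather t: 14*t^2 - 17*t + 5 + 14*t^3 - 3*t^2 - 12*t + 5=14*t^3 + 11*t^2 - 29*t + 10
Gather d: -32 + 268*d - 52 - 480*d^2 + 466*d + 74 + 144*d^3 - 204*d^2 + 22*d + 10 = 144*d^3 - 684*d^2 + 756*d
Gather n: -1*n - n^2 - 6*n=-n^2 - 7*n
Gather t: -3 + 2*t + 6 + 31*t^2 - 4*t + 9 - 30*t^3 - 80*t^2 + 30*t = -30*t^3 - 49*t^2 + 28*t + 12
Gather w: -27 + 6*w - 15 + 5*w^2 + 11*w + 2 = 5*w^2 + 17*w - 40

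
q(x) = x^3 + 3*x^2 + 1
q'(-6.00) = 72.00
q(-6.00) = -107.00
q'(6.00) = 144.00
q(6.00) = 325.00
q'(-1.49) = -2.28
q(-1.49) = 4.35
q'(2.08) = 25.46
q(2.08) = 22.98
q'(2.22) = 28.11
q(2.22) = 26.73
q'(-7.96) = 142.32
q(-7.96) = -313.27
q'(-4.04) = 24.72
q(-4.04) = -15.97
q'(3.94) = 70.21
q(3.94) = 108.73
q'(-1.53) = -2.16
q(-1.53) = 4.44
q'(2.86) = 41.70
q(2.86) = 48.93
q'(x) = 3*x^2 + 6*x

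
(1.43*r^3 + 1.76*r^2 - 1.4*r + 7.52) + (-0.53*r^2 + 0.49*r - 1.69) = 1.43*r^3 + 1.23*r^2 - 0.91*r + 5.83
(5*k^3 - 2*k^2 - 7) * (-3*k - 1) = -15*k^4 + k^3 + 2*k^2 + 21*k + 7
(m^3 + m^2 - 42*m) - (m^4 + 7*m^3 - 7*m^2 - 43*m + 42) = -m^4 - 6*m^3 + 8*m^2 + m - 42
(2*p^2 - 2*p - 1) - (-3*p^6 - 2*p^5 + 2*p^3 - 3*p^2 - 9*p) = 3*p^6 + 2*p^5 - 2*p^3 + 5*p^2 + 7*p - 1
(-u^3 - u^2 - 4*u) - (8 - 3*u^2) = -u^3 + 2*u^2 - 4*u - 8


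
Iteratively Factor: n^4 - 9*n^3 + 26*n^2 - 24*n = (n - 3)*(n^3 - 6*n^2 + 8*n) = (n - 4)*(n - 3)*(n^2 - 2*n) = n*(n - 4)*(n - 3)*(n - 2)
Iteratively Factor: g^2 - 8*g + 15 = (g - 3)*(g - 5)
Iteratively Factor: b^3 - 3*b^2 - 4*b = (b + 1)*(b^2 - 4*b) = b*(b + 1)*(b - 4)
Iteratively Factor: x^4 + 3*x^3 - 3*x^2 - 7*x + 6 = (x + 2)*(x^3 + x^2 - 5*x + 3) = (x - 1)*(x + 2)*(x^2 + 2*x - 3) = (x - 1)^2*(x + 2)*(x + 3)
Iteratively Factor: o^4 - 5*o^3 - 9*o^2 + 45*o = (o - 5)*(o^3 - 9*o) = (o - 5)*(o + 3)*(o^2 - 3*o) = (o - 5)*(o - 3)*(o + 3)*(o)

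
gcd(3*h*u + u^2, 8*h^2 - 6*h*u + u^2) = 1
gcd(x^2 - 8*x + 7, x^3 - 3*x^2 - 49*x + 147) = x - 7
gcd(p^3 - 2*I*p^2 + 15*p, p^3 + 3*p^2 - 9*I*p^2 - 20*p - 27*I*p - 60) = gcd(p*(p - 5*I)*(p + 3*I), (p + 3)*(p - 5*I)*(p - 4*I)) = p - 5*I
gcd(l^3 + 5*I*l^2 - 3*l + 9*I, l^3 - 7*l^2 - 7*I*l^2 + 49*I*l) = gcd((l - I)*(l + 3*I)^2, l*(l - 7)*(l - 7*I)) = 1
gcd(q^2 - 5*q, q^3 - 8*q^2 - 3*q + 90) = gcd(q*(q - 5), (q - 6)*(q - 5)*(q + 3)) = q - 5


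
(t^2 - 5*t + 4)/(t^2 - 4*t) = (t - 1)/t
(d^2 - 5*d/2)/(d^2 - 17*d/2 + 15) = d/(d - 6)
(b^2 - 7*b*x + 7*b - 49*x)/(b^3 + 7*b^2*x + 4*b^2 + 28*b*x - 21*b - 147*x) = (b - 7*x)/(b^2 + 7*b*x - 3*b - 21*x)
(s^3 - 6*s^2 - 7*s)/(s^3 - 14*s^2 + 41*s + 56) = s/(s - 8)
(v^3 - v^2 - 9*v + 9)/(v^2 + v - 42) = (v^3 - v^2 - 9*v + 9)/(v^2 + v - 42)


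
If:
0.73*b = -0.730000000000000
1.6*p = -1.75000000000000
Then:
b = -1.00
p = -1.09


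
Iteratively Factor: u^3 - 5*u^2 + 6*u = (u - 3)*(u^2 - 2*u) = u*(u - 3)*(u - 2)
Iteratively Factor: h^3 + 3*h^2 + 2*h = (h)*(h^2 + 3*h + 2) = h*(h + 1)*(h + 2)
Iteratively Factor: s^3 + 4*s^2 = (s + 4)*(s^2) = s*(s + 4)*(s)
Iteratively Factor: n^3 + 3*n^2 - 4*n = (n - 1)*(n^2 + 4*n) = n*(n - 1)*(n + 4)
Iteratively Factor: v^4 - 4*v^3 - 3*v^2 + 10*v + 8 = (v + 1)*(v^3 - 5*v^2 + 2*v + 8) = (v - 2)*(v + 1)*(v^2 - 3*v - 4) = (v - 4)*(v - 2)*(v + 1)*(v + 1)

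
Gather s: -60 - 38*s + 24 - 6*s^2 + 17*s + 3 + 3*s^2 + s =-3*s^2 - 20*s - 33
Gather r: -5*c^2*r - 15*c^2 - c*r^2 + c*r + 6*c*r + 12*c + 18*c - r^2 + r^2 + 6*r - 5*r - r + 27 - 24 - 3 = -15*c^2 - c*r^2 + 30*c + r*(-5*c^2 + 7*c)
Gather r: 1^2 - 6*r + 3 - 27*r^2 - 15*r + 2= -27*r^2 - 21*r + 6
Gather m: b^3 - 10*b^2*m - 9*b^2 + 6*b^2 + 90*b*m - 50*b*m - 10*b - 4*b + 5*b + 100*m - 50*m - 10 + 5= b^3 - 3*b^2 - 9*b + m*(-10*b^2 + 40*b + 50) - 5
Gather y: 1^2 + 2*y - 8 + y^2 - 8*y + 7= y^2 - 6*y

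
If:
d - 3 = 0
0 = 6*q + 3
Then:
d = 3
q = -1/2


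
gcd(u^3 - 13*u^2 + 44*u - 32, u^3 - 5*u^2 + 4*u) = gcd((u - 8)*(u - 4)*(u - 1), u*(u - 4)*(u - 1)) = u^2 - 5*u + 4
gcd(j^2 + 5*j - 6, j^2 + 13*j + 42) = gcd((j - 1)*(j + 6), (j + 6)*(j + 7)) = j + 6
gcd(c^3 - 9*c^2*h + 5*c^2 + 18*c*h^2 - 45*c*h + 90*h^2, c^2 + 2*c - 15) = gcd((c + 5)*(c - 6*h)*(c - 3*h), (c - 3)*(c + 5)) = c + 5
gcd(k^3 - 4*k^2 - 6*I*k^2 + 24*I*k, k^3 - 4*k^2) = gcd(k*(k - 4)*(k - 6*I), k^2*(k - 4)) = k^2 - 4*k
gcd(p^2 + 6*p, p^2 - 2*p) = p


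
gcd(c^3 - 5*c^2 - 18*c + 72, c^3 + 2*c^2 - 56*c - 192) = c + 4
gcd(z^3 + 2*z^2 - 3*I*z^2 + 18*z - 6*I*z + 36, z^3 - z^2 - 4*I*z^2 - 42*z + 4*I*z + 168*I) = 1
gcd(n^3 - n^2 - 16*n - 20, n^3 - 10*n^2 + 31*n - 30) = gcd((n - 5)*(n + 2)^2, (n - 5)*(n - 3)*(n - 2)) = n - 5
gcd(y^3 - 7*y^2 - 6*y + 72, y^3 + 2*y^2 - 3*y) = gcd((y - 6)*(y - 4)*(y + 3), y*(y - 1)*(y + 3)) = y + 3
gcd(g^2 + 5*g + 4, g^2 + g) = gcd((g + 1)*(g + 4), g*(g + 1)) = g + 1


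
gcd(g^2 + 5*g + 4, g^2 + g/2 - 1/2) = g + 1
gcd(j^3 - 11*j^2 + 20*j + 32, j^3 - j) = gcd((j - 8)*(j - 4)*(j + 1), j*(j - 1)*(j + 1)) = j + 1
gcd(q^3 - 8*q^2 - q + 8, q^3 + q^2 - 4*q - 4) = q + 1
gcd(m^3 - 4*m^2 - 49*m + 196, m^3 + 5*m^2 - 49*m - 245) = m^2 - 49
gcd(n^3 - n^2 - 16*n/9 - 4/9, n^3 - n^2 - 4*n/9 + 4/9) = n + 2/3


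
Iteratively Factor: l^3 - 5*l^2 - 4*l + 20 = (l - 2)*(l^2 - 3*l - 10) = (l - 5)*(l - 2)*(l + 2)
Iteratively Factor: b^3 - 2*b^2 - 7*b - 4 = (b + 1)*(b^2 - 3*b - 4) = (b + 1)^2*(b - 4)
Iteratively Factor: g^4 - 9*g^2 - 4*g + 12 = (g + 2)*(g^3 - 2*g^2 - 5*g + 6) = (g - 1)*(g + 2)*(g^2 - g - 6) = (g - 1)*(g + 2)^2*(g - 3)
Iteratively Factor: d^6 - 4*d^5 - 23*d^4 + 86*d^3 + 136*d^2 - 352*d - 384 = (d - 4)*(d^5 - 23*d^3 - 6*d^2 + 112*d + 96) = (d - 4)*(d + 4)*(d^4 - 4*d^3 - 7*d^2 + 22*d + 24) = (d - 4)*(d + 1)*(d + 4)*(d^3 - 5*d^2 - 2*d + 24) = (d - 4)*(d + 1)*(d + 2)*(d + 4)*(d^2 - 7*d + 12) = (d - 4)*(d - 3)*(d + 1)*(d + 2)*(d + 4)*(d - 4)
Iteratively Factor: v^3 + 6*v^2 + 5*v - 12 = (v + 4)*(v^2 + 2*v - 3) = (v + 3)*(v + 4)*(v - 1)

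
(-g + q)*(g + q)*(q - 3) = -g^2*q + 3*g^2 + q^3 - 3*q^2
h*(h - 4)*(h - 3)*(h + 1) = h^4 - 6*h^3 + 5*h^2 + 12*h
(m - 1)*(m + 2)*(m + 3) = m^3 + 4*m^2 + m - 6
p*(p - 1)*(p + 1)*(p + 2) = p^4 + 2*p^3 - p^2 - 2*p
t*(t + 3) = t^2 + 3*t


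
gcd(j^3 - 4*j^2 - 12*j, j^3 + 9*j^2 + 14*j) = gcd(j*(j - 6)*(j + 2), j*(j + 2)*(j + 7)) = j^2 + 2*j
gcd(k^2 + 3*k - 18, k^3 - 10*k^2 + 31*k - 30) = k - 3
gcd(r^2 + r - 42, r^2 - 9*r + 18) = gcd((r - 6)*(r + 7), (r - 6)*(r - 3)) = r - 6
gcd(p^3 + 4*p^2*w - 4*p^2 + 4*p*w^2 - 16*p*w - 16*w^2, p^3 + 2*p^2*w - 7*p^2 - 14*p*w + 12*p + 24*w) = p^2 + 2*p*w - 4*p - 8*w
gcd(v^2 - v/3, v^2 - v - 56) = 1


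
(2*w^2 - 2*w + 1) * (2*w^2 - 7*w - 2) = 4*w^4 - 18*w^3 + 12*w^2 - 3*w - 2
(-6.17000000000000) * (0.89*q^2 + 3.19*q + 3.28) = -5.4913*q^2 - 19.6823*q - 20.2376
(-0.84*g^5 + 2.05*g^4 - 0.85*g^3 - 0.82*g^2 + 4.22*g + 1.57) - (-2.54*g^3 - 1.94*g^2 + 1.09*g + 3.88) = -0.84*g^5 + 2.05*g^4 + 1.69*g^3 + 1.12*g^2 + 3.13*g - 2.31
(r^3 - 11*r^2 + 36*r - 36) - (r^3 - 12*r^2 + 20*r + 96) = r^2 + 16*r - 132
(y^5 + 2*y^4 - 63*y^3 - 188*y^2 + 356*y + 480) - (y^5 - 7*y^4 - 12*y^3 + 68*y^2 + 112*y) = 9*y^4 - 51*y^3 - 256*y^2 + 244*y + 480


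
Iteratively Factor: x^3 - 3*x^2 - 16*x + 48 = (x - 4)*(x^2 + x - 12) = (x - 4)*(x + 4)*(x - 3)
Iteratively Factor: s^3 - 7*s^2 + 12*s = (s)*(s^2 - 7*s + 12) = s*(s - 4)*(s - 3)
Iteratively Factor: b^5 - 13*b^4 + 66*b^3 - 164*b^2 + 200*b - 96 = (b - 2)*(b^4 - 11*b^3 + 44*b^2 - 76*b + 48) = (b - 4)*(b - 2)*(b^3 - 7*b^2 + 16*b - 12) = (b - 4)*(b - 2)^2*(b^2 - 5*b + 6) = (b - 4)*(b - 3)*(b - 2)^2*(b - 2)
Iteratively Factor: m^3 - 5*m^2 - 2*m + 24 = (m - 3)*(m^2 - 2*m - 8) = (m - 4)*(m - 3)*(m + 2)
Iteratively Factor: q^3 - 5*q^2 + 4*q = (q - 4)*(q^2 - q) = (q - 4)*(q - 1)*(q)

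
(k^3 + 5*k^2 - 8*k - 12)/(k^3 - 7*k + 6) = (k^2 + 7*k + 6)/(k^2 + 2*k - 3)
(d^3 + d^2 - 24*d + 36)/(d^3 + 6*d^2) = 1 - 5/d + 6/d^2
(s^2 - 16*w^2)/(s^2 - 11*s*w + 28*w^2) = (s + 4*w)/(s - 7*w)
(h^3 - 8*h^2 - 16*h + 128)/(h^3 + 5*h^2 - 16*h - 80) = (h - 8)/(h + 5)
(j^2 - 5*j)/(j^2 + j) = (j - 5)/(j + 1)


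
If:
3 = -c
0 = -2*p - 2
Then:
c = -3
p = -1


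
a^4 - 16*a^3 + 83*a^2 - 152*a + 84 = (a - 7)*(a - 6)*(a - 2)*(a - 1)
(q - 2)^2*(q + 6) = q^3 + 2*q^2 - 20*q + 24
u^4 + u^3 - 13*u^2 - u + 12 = (u - 3)*(u - 1)*(u + 1)*(u + 4)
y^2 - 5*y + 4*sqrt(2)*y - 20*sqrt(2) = (y - 5)*(y + 4*sqrt(2))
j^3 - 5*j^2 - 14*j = j*(j - 7)*(j + 2)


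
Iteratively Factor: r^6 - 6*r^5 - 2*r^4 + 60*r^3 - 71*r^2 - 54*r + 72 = (r - 3)*(r^5 - 3*r^4 - 11*r^3 + 27*r^2 + 10*r - 24) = (r - 3)*(r + 1)*(r^4 - 4*r^3 - 7*r^2 + 34*r - 24) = (r - 3)*(r - 2)*(r + 1)*(r^3 - 2*r^2 - 11*r + 12) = (r - 4)*(r - 3)*(r - 2)*(r + 1)*(r^2 + 2*r - 3) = (r - 4)*(r - 3)*(r - 2)*(r + 1)*(r + 3)*(r - 1)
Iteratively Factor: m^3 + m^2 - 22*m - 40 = (m + 2)*(m^2 - m - 20) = (m + 2)*(m + 4)*(m - 5)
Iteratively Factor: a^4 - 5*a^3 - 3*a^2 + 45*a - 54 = (a - 3)*(a^3 - 2*a^2 - 9*a + 18) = (a - 3)*(a - 2)*(a^2 - 9) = (a - 3)^2*(a - 2)*(a + 3)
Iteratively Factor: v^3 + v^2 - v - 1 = (v - 1)*(v^2 + 2*v + 1) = (v - 1)*(v + 1)*(v + 1)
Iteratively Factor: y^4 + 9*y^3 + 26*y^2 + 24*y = (y)*(y^3 + 9*y^2 + 26*y + 24) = y*(y + 3)*(y^2 + 6*y + 8) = y*(y + 2)*(y + 3)*(y + 4)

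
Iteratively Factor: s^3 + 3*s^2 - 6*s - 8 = (s + 1)*(s^2 + 2*s - 8) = (s - 2)*(s + 1)*(s + 4)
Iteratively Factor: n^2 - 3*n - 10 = (n + 2)*(n - 5)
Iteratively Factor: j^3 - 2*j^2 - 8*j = (j - 4)*(j^2 + 2*j) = (j - 4)*(j + 2)*(j)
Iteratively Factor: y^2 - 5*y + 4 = (y - 1)*(y - 4)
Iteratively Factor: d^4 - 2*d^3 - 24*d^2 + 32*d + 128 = (d - 4)*(d^3 + 2*d^2 - 16*d - 32) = (d - 4)*(d + 4)*(d^2 - 2*d - 8) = (d - 4)*(d + 2)*(d + 4)*(d - 4)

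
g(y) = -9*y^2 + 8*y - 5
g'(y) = 8 - 18*y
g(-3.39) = -135.55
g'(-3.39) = 69.02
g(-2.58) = -85.55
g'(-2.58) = 54.44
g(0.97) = -5.71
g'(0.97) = -9.46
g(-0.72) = -15.43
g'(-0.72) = 20.96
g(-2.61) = -87.19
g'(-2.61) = 54.98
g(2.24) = -32.24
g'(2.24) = -32.32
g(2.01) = -25.28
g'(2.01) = -28.18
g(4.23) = -132.20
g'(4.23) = -68.14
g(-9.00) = -806.00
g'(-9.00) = 170.00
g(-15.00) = -2150.00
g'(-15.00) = 278.00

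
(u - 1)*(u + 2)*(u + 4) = u^3 + 5*u^2 + 2*u - 8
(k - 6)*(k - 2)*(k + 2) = k^3 - 6*k^2 - 4*k + 24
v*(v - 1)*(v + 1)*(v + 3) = v^4 + 3*v^3 - v^2 - 3*v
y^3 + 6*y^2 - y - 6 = (y - 1)*(y + 1)*(y + 6)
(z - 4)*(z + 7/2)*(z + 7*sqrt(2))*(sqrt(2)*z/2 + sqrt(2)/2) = sqrt(2)*z^4/2 + sqrt(2)*z^3/4 + 7*z^3 - 29*sqrt(2)*z^2/4 + 7*z^2/2 - 203*z/2 - 7*sqrt(2)*z - 98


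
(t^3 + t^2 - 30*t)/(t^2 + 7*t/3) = 3*(t^2 + t - 30)/(3*t + 7)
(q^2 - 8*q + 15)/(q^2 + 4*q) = (q^2 - 8*q + 15)/(q*(q + 4))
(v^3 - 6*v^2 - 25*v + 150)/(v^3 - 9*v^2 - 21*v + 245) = (v^2 - 11*v + 30)/(v^2 - 14*v + 49)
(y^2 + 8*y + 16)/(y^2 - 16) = (y + 4)/(y - 4)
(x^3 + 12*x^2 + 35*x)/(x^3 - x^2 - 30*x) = (x + 7)/(x - 6)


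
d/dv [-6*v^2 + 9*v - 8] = 9 - 12*v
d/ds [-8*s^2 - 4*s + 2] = -16*s - 4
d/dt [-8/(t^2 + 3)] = 16*t/(t^2 + 3)^2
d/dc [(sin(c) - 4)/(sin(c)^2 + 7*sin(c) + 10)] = (8*sin(c) + cos(c)^2 + 37)*cos(c)/(sin(c)^2 + 7*sin(c) + 10)^2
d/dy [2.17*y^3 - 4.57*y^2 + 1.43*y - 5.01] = 6.51*y^2 - 9.14*y + 1.43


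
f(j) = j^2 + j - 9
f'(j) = 2*j + 1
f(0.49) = -8.27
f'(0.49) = 1.98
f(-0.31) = -9.21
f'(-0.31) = 0.38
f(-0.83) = -9.14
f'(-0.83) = -0.66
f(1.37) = -5.75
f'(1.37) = 3.74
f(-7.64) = 41.73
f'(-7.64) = -14.28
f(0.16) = -8.81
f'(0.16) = 1.32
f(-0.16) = -9.13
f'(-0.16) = 0.68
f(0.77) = -7.64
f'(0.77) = 2.54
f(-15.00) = 201.00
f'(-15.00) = -29.00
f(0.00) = -9.00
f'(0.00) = 1.00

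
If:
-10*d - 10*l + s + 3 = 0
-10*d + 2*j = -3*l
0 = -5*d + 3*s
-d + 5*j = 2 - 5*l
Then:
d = 33/313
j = 327/1565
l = 332/1565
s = 55/313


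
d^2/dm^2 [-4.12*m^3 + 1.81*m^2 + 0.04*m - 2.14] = 3.62 - 24.72*m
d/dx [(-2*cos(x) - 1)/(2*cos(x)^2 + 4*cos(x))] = -(sin(x) + sin(x)/cos(x)^2 + tan(x))/(cos(x) + 2)^2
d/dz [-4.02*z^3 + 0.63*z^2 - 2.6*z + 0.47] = -12.06*z^2 + 1.26*z - 2.6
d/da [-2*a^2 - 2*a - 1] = -4*a - 2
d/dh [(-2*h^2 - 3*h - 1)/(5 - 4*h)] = (8*h^2 - 20*h - 19)/(16*h^2 - 40*h + 25)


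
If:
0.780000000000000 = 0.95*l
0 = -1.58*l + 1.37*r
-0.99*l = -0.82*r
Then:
No Solution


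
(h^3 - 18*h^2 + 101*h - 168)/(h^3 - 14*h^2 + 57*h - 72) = (h - 7)/(h - 3)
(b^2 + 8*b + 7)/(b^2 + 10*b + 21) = (b + 1)/(b + 3)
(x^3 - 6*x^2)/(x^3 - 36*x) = x/(x + 6)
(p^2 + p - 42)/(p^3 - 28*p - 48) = (p + 7)/(p^2 + 6*p + 8)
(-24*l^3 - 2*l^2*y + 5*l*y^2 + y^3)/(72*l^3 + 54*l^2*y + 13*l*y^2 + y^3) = (-2*l + y)/(6*l + y)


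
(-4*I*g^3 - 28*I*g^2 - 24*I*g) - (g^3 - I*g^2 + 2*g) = -g^3 - 4*I*g^3 - 27*I*g^2 - 2*g - 24*I*g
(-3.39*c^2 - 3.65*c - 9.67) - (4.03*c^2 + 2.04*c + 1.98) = -7.42*c^2 - 5.69*c - 11.65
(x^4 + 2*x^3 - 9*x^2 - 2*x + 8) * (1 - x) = -x^5 - x^4 + 11*x^3 - 7*x^2 - 10*x + 8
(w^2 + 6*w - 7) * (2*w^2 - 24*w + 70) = 2*w^4 - 12*w^3 - 88*w^2 + 588*w - 490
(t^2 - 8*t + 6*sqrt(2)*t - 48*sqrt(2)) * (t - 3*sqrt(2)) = t^3 - 8*t^2 + 3*sqrt(2)*t^2 - 36*t - 24*sqrt(2)*t + 288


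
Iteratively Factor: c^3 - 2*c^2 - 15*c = (c - 5)*(c^2 + 3*c) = c*(c - 5)*(c + 3)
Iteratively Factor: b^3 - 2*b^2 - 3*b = (b + 1)*(b^2 - 3*b) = b*(b + 1)*(b - 3)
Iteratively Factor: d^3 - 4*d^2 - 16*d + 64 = (d - 4)*(d^2 - 16) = (d - 4)*(d + 4)*(d - 4)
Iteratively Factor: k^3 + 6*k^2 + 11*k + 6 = (k + 1)*(k^2 + 5*k + 6) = (k + 1)*(k + 3)*(k + 2)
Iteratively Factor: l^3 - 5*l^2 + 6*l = (l - 3)*(l^2 - 2*l) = l*(l - 3)*(l - 2)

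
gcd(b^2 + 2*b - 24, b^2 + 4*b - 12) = b + 6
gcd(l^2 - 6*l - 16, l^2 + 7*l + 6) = 1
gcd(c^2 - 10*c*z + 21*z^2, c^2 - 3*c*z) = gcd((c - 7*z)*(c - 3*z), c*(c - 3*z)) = -c + 3*z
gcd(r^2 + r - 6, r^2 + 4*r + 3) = r + 3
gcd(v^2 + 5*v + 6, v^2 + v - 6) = v + 3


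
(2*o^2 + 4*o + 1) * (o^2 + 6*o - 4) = 2*o^4 + 16*o^3 + 17*o^2 - 10*o - 4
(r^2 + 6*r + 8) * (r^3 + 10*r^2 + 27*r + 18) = r^5 + 16*r^4 + 95*r^3 + 260*r^2 + 324*r + 144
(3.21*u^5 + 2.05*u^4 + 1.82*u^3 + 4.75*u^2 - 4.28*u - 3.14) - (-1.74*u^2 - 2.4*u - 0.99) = 3.21*u^5 + 2.05*u^4 + 1.82*u^3 + 6.49*u^2 - 1.88*u - 2.15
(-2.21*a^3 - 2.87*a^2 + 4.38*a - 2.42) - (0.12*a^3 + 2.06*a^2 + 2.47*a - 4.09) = -2.33*a^3 - 4.93*a^2 + 1.91*a + 1.67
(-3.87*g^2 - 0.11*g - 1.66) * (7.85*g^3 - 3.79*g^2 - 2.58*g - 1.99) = -30.3795*g^5 + 13.8038*g^4 - 2.6295*g^3 + 14.2765*g^2 + 4.5017*g + 3.3034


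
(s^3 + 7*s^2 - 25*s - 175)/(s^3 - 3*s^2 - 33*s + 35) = (s^2 + 2*s - 35)/(s^2 - 8*s + 7)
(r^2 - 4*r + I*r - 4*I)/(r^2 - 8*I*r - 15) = (r^2 + r*(-4 + I) - 4*I)/(r^2 - 8*I*r - 15)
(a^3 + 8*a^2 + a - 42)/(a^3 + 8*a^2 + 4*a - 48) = (a^2 + 10*a + 21)/(a^2 + 10*a + 24)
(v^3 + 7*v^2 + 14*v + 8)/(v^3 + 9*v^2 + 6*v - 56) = (v^2 + 3*v + 2)/(v^2 + 5*v - 14)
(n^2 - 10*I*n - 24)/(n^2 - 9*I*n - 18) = (n - 4*I)/(n - 3*I)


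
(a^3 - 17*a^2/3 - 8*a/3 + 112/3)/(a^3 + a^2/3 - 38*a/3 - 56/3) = (a - 4)/(a + 2)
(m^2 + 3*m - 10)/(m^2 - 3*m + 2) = (m + 5)/(m - 1)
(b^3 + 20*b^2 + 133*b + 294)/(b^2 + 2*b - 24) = (b^2 + 14*b + 49)/(b - 4)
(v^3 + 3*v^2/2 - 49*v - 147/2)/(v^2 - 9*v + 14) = (2*v^2 + 17*v + 21)/(2*(v - 2))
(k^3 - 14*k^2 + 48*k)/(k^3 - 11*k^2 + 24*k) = (k - 6)/(k - 3)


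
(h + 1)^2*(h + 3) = h^3 + 5*h^2 + 7*h + 3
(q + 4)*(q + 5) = q^2 + 9*q + 20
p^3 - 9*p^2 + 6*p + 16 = (p - 8)*(p - 2)*(p + 1)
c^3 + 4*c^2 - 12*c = c*(c - 2)*(c + 6)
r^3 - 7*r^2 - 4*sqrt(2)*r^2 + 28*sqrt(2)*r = r*(r - 7)*(r - 4*sqrt(2))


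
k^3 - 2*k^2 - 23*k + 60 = (k - 4)*(k - 3)*(k + 5)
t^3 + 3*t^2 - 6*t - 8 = (t - 2)*(t + 1)*(t + 4)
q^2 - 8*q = q*(q - 8)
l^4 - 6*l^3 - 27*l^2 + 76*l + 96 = (l - 8)*(l - 3)*(l + 1)*(l + 4)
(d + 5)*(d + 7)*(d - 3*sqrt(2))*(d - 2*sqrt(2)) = d^4 - 5*sqrt(2)*d^3 + 12*d^3 - 60*sqrt(2)*d^2 + 47*d^2 - 175*sqrt(2)*d + 144*d + 420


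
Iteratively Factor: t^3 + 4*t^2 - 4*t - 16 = (t + 4)*(t^2 - 4) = (t + 2)*(t + 4)*(t - 2)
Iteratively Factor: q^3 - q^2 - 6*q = (q - 3)*(q^2 + 2*q) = q*(q - 3)*(q + 2)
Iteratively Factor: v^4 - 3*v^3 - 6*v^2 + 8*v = (v + 2)*(v^3 - 5*v^2 + 4*v) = (v - 1)*(v + 2)*(v^2 - 4*v) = v*(v - 1)*(v + 2)*(v - 4)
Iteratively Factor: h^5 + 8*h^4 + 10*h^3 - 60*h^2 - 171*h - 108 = (h + 3)*(h^4 + 5*h^3 - 5*h^2 - 45*h - 36) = (h + 1)*(h + 3)*(h^3 + 4*h^2 - 9*h - 36) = (h - 3)*(h + 1)*(h + 3)*(h^2 + 7*h + 12) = (h - 3)*(h + 1)*(h + 3)*(h + 4)*(h + 3)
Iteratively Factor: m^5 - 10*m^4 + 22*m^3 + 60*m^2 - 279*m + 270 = (m - 2)*(m^4 - 8*m^3 + 6*m^2 + 72*m - 135) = (m - 3)*(m - 2)*(m^3 - 5*m^2 - 9*m + 45) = (m - 3)^2*(m - 2)*(m^2 - 2*m - 15) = (m - 5)*(m - 3)^2*(m - 2)*(m + 3)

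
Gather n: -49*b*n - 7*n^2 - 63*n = -7*n^2 + n*(-49*b - 63)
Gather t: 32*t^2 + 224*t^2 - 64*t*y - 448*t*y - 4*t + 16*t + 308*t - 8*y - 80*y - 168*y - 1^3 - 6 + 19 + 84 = 256*t^2 + t*(320 - 512*y) - 256*y + 96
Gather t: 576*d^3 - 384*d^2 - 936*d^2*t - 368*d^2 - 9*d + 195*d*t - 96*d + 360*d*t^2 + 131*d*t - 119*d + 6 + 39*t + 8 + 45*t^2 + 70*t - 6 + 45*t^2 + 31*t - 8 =576*d^3 - 752*d^2 - 224*d + t^2*(360*d + 90) + t*(-936*d^2 + 326*d + 140)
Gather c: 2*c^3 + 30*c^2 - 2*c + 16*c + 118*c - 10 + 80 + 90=2*c^3 + 30*c^2 + 132*c + 160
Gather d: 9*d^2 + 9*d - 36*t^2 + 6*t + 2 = 9*d^2 + 9*d - 36*t^2 + 6*t + 2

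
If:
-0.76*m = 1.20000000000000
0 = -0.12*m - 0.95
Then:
No Solution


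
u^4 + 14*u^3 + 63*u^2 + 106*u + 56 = (u + 1)*(u + 2)*(u + 4)*(u + 7)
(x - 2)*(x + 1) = x^2 - x - 2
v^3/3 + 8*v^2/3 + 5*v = v*(v/3 + 1)*(v + 5)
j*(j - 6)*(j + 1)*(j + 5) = j^4 - 31*j^2 - 30*j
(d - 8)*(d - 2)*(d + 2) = d^3 - 8*d^2 - 4*d + 32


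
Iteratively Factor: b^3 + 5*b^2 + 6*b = (b)*(b^2 + 5*b + 6) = b*(b + 2)*(b + 3)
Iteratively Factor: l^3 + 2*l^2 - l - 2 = (l + 1)*(l^2 + l - 2) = (l + 1)*(l + 2)*(l - 1)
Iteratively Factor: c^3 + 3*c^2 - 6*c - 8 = (c - 2)*(c^2 + 5*c + 4) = (c - 2)*(c + 1)*(c + 4)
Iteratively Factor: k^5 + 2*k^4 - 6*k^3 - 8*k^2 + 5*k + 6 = (k + 1)*(k^4 + k^3 - 7*k^2 - k + 6) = (k - 2)*(k + 1)*(k^3 + 3*k^2 - k - 3) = (k - 2)*(k - 1)*(k + 1)*(k^2 + 4*k + 3) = (k - 2)*(k - 1)*(k + 1)*(k + 3)*(k + 1)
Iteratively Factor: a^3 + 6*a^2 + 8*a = (a)*(a^2 + 6*a + 8) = a*(a + 4)*(a + 2)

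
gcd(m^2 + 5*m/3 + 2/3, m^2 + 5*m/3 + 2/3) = m^2 + 5*m/3 + 2/3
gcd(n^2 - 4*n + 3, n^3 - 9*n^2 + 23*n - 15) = n^2 - 4*n + 3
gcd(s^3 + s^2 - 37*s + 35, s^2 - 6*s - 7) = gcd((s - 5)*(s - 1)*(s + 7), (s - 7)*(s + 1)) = 1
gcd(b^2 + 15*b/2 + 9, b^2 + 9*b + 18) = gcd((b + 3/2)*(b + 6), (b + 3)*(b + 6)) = b + 6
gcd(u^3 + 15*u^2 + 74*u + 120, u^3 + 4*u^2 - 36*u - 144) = u^2 + 10*u + 24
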